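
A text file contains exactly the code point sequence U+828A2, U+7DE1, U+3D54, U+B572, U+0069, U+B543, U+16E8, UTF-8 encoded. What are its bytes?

F2 82 A2 A2 E7 B7 A1 E3 B5 94 EB 95 B2 69 EB 95 83 E1 9B A8

U+828A2: 4-byte form → F2 82 A2 A2.
U+7DE1: 3-byte form → E7 B7 A1.
U+3D54: 3-byte form → E3 B5 94.
U+B572: 3-byte form → EB 95 B2.
U+0069: 1-byte form → 69.
U+B543: 3-byte form → EB 95 83.
U+16E8: 3-byte form → E1 9B A8.
Concatenated (20 bytes): F2 82 A2 A2 E7 B7 A1 E3 B5 94 EB 95 B2 69 EB 95 83 E1 9B A8.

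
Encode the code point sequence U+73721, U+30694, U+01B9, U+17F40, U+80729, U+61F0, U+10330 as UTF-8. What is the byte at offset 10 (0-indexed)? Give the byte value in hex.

0xF0

U+73721 → 4-byte form F1 B3 9C A1 at offsets 0–3.
U+30694 → 4-byte form F0 B0 9A 94 at offsets 4–7.
U+01B9 → 2-byte form C6 B9 at offsets 8–9.
U+17F40 → 4-byte form F0 97 BD 80 at offsets 10–13.
Offset 10 falls in char 4's range; it's byte 1 of F0 97 BD 80 = 0xF0.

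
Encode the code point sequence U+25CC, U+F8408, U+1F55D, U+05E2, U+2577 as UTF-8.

E2 97 8C F3 B8 90 88 F0 9F 95 9D D7 A2 E2 95 B7

U+25CC: 3-byte form → E2 97 8C.
U+F8408: 4-byte form → F3 B8 90 88.
U+1F55D: 4-byte form → F0 9F 95 9D.
U+05E2: 2-byte form → D7 A2.
U+2577: 3-byte form → E2 95 B7.
Concatenated (16 bytes): E2 97 8C F3 B8 90 88 F0 9F 95 9D D7 A2 E2 95 B7.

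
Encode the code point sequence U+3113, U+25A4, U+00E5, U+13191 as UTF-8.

E3 84 93 E2 96 A4 C3 A5 F0 93 86 91

U+3113: 3-byte form → E3 84 93.
U+25A4: 3-byte form → E2 96 A4.
U+00E5: 2-byte form → C3 A5.
U+13191: 4-byte form → F0 93 86 91.
Concatenated (12 bytes): E3 84 93 E2 96 A4 C3 A5 F0 93 86 91.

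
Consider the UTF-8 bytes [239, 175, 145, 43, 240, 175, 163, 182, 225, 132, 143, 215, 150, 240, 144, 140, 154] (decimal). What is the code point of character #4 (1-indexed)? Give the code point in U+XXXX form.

Offset 0: leading byte 0xEF = 11101111 → 3-byte char #1 = EF AF 91.
Offset 3: leading byte 0x2B = 00101011 → 1-byte char #2 = 2B.
Offset 4: leading byte 0xF0 = 11110000 → 4-byte char #3 = F0 AF A3 B6.
Offset 8: leading byte 0xE1 = 11100001 → 3-byte char #4 = E1 84 8F.
Leading byte 0xE1 = 11100001 matches 1110xxxx → 3-byte sequence.
Byte 1: 0xE1 = 11100001, payload 0001 (4 bits).
Byte 2: 0x84 = 10000100 (10xxxxxx ✓), payload 000100.
Byte 3: 0x8F = 10001111 (10xxxxxx ✓), payload 001111.
Concatenate: 0001000100001111 = 0x110F (16 bits → U+110F).

U+110F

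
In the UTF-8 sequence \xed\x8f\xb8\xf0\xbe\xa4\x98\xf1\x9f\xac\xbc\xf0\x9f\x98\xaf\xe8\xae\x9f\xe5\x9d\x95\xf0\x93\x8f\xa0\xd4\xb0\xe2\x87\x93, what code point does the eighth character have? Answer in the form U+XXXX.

Offset 0: leading byte 0xED = 11101101 → 3-byte char #1 = ED 8F B8.
Offset 3: leading byte 0xF0 = 11110000 → 4-byte char #2 = F0 BE A4 98.
Offset 7: leading byte 0xF1 = 11110001 → 4-byte char #3 = F1 9F AC BC.
Offset 11: leading byte 0xF0 = 11110000 → 4-byte char #4 = F0 9F 98 AF.
Offset 15: leading byte 0xE8 = 11101000 → 3-byte char #5 = E8 AE 9F.
Offset 18: leading byte 0xE5 = 11100101 → 3-byte char #6 = E5 9D 95.
Offset 21: leading byte 0xF0 = 11110000 → 4-byte char #7 = F0 93 8F A0.
Offset 25: leading byte 0xD4 = 11010100 → 2-byte char #8 = D4 B0.
Leading byte 0xD4 = 11010100 matches 110xxxxx → 2-byte sequence.
Byte 1: 0xD4 = 11010100, payload 10100 (5 bits).
Byte 2: 0xB0 = 10110000 (10xxxxxx ✓), payload 110000.
Concatenate: 10100110000 = 0x530 (11 bits → U+0530).

U+0530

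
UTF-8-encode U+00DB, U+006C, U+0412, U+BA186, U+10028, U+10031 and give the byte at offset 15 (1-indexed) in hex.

0x90

1-indexed offset 15 is 0-indexed offset 14.
U+00DB → 2-byte form C3 9B at offsets 0–1.
U+006C → 1-byte form 6C at offsets 2–2.
U+0412 → 2-byte form D0 92 at offsets 3–4.
U+BA186 → 4-byte form F2 BA 86 86 at offsets 5–8.
U+10028 → 4-byte form F0 90 80 A8 at offsets 9–12.
U+10031 → 4-byte form F0 90 80 B1 at offsets 13–16.
Offset 14 falls in char 6's range; it's byte 2 of F0 90 80 B1 = 0x90.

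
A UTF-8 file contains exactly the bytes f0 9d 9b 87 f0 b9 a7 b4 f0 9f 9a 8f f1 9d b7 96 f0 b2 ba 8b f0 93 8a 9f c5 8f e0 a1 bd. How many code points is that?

8

Byte at offset 0: 0xF0 = 11110000 → 4-byte char (#1). Advance 4.
Byte at offset 4: 0xF0 = 11110000 → 4-byte char (#2). Advance 4.
Byte at offset 8: 0xF0 = 11110000 → 4-byte char (#3). Advance 4.
Byte at offset 12: 0xF1 = 11110001 → 4-byte char (#4). Advance 4.
Byte at offset 16: 0xF0 = 11110000 → 4-byte char (#5). Advance 4.
Byte at offset 20: 0xF0 = 11110000 → 4-byte char (#6). Advance 4.
Byte at offset 24: 0xC5 = 11000101 → 2-byte char (#7). Advance 2.
Byte at offset 26: 0xE0 = 11100000 → 3-byte char (#8). Advance 3.
Reached end at offset 29 after 8 code points.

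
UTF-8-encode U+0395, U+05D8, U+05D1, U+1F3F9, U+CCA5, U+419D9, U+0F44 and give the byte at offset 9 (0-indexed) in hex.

0xB9

U+0395 → 2-byte form CE 95 at offsets 0–1.
U+05D8 → 2-byte form D7 98 at offsets 2–3.
U+05D1 → 2-byte form D7 91 at offsets 4–5.
U+1F3F9 → 4-byte form F0 9F 8F B9 at offsets 6–9.
Offset 9 falls in char 4's range; it's byte 4 of F0 9F 8F B9 = 0xB9.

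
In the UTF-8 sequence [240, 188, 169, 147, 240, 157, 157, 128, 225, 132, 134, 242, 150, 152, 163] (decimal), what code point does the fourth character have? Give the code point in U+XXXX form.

U+96623

Offset 0: leading byte 0xF0 = 11110000 → 4-byte char #1 = F0 BC A9 93.
Offset 4: leading byte 0xF0 = 11110000 → 4-byte char #2 = F0 9D 9D 80.
Offset 8: leading byte 0xE1 = 11100001 → 3-byte char #3 = E1 84 86.
Offset 11: leading byte 0xF2 = 11110010 → 4-byte char #4 = F2 96 98 A3.
Leading byte 0xF2 = 11110010 matches 11110xxx → 4-byte sequence.
Byte 1: 0xF2 = 11110010, payload 010 (3 bits).
Byte 2: 0x96 = 10010110 (10xxxxxx ✓), payload 010110.
Byte 3: 0x98 = 10011000 (10xxxxxx ✓), payload 011000.
Byte 4: 0xA3 = 10100011 (10xxxxxx ✓), payload 100011.
Concatenate: 010010110011000100011 = 0x96623 (21 bits → U+96623).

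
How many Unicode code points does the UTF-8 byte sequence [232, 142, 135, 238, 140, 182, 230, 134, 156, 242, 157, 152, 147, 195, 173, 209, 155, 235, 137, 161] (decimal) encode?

Byte at offset 0: 0xE8 = 11101000 → 3-byte char (#1). Advance 3.
Byte at offset 3: 0xEE = 11101110 → 3-byte char (#2). Advance 3.
Byte at offset 6: 0xE6 = 11100110 → 3-byte char (#3). Advance 3.
Byte at offset 9: 0xF2 = 11110010 → 4-byte char (#4). Advance 4.
Byte at offset 13: 0xC3 = 11000011 → 2-byte char (#5). Advance 2.
Byte at offset 15: 0xD1 = 11010001 → 2-byte char (#6). Advance 2.
Byte at offset 17: 0xEB = 11101011 → 3-byte char (#7). Advance 3.
Reached end at offset 20 after 7 code points.

7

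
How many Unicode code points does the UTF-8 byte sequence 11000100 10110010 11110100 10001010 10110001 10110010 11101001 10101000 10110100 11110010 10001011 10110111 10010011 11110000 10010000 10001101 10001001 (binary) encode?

Byte at offset 0: 0xC4 = 11000100 → 2-byte char (#1). Advance 2.
Byte at offset 2: 0xF4 = 11110100 → 4-byte char (#2). Advance 4.
Byte at offset 6: 0xE9 = 11101001 → 3-byte char (#3). Advance 3.
Byte at offset 9: 0xF2 = 11110010 → 4-byte char (#4). Advance 4.
Byte at offset 13: 0xF0 = 11110000 → 4-byte char (#5). Advance 4.
Reached end at offset 17 after 5 code points.

5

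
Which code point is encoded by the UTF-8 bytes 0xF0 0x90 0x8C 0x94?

U+10314

Leading byte 0xF0 = 11110000 matches 11110xxx → 4-byte sequence.
Byte 1: 0xF0 = 11110000, payload 000 (3 bits).
Byte 2: 0x90 = 10010000 (10xxxxxx ✓), payload 010000.
Byte 3: 0x8C = 10001100 (10xxxxxx ✓), payload 001100.
Byte 4: 0x94 = 10010100 (10xxxxxx ✓), payload 010100.
Concatenate: 000010000001100010100 = 0x10314 (21 bits → U+10314).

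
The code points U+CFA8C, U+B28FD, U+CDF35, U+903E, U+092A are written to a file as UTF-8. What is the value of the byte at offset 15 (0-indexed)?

U+CFA8C → 4-byte form F3 8F AA 8C at offsets 0–3.
U+B28FD → 4-byte form F2 B2 A3 BD at offsets 4–7.
U+CDF35 → 4-byte form F3 8D BC B5 at offsets 8–11.
U+903E → 3-byte form E9 80 BE at offsets 12–14.
U+092A → 3-byte form E0 A4 AA at offsets 15–17.
Offset 15 falls in char 5's range; it's byte 1 of E0 A4 AA = 0xE0.

0xE0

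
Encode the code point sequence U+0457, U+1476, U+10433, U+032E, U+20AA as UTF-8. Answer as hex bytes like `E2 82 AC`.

U+0457: 2-byte form → D1 97.
U+1476: 3-byte form → E1 91 B6.
U+10433: 4-byte form → F0 90 90 B3.
U+032E: 2-byte form → CC AE.
U+20AA: 3-byte form → E2 82 AA.
Concatenated (14 bytes): D1 97 E1 91 B6 F0 90 90 B3 CC AE E2 82 AA.

D1 97 E1 91 B6 F0 90 90 B3 CC AE E2 82 AA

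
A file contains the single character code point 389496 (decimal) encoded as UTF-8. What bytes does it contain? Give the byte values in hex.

U+5F178 = 0x5F178 = 389496 decimal. In range U+10000–U+10FFFF → 4-byte form: 11110xxx 10xxxxxx 10xxxxxx 10xxxxxx.
Binary (21 bits): 001011111000101111000.
Split 3+6+6+6: 001 | 011111 | 000101 | 111000.
Byte 1: 11110001 = 0xF1.
Byte 2: 10011111 = 0x9F.
Byte 3: 10000101 = 0x85.
Byte 4: 10111000 = 0xB8.

F1 9F 85 B8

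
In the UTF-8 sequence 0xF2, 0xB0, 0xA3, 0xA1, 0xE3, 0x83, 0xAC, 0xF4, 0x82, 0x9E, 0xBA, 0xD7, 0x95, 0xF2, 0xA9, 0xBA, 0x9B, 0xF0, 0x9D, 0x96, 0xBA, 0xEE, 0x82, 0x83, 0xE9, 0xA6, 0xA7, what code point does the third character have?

U+1027BA

Offset 0: leading byte 0xF2 = 11110010 → 4-byte char #1 = F2 B0 A3 A1.
Offset 4: leading byte 0xE3 = 11100011 → 3-byte char #2 = E3 83 AC.
Offset 7: leading byte 0xF4 = 11110100 → 4-byte char #3 = F4 82 9E BA.
Leading byte 0xF4 = 11110100 matches 11110xxx → 4-byte sequence.
Byte 1: 0xF4 = 11110100, payload 100 (3 bits).
Byte 2: 0x82 = 10000010 (10xxxxxx ✓), payload 000010.
Byte 3: 0x9E = 10011110 (10xxxxxx ✓), payload 011110.
Byte 4: 0xBA = 10111010 (10xxxxxx ✓), payload 111010.
Concatenate: 100000010011110111010 = 0x1027BA (21 bits → U+1027BA).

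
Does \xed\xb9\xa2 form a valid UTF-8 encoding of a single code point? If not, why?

Structurally a 3-byte sequence; payload = 0xDE62.
But 0xDE62 is in U+D800–U+DFFF, the surrogate range. Surrogates are not Unicode scalar values and are forbidden in UTF-8.

invalid (encodes a surrogate (U+D800–U+DFFF))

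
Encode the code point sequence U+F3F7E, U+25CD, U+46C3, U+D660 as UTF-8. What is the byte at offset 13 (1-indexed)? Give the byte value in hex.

1-indexed offset 13 is 0-indexed offset 12.
U+F3F7E → 4-byte form F3 B3 BD BE at offsets 0–3.
U+25CD → 3-byte form E2 97 8D at offsets 4–6.
U+46C3 → 3-byte form E4 9B 83 at offsets 7–9.
U+D660 → 3-byte form ED 99 A0 at offsets 10–12.
Offset 12 falls in char 4's range; it's byte 3 of ED 99 A0 = 0xA0.

0xA0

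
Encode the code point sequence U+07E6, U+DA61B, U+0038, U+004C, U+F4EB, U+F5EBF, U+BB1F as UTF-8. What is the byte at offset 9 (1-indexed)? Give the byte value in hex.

1-indexed offset 9 is 0-indexed offset 8.
U+07E6 → 2-byte form DF A6 at offsets 0–1.
U+DA61B → 4-byte form F3 9A 98 9B at offsets 2–5.
U+0038 → 1-byte form 38 at offsets 6–6.
U+004C → 1-byte form 4C at offsets 7–7.
U+F4EB → 3-byte form EF 93 AB at offsets 8–10.
Offset 8 falls in char 5's range; it's byte 1 of EF 93 AB = 0xEF.

0xEF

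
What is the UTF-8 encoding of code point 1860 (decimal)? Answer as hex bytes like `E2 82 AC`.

U+0744 = 0x744 = 1860 decimal. In range U+0080–U+07FF → 2-byte form: 110xxxxx 10xxxxxx.
Binary (11 bits): 11101000100.
Split 5+6: 11101 | 000100.
Byte 1: 11011101 = 0xDD.
Byte 2: 10000100 = 0x84.

DD 84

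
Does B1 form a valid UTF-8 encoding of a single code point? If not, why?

invalid (continuation byte with no leading byte)

Byte 0xB1 = 10110001 has the form 10xxxxxx — a continuation byte — but there is no preceding leading byte.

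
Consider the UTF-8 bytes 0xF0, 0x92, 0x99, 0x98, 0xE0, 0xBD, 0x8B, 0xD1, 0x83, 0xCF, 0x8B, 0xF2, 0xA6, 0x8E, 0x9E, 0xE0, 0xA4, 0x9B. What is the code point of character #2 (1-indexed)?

Offset 0: leading byte 0xF0 = 11110000 → 4-byte char #1 = F0 92 99 98.
Offset 4: leading byte 0xE0 = 11100000 → 3-byte char #2 = E0 BD 8B.
Leading byte 0xE0 = 11100000 matches 1110xxxx → 3-byte sequence.
Byte 1: 0xE0 = 11100000, payload 0000 (4 bits).
Byte 2: 0xBD = 10111101 (10xxxxxx ✓), payload 111101.
Byte 3: 0x8B = 10001011 (10xxxxxx ✓), payload 001011.
Concatenate: 0000111101001011 = 0xF4B (16 bits → U+0F4B).

U+0F4B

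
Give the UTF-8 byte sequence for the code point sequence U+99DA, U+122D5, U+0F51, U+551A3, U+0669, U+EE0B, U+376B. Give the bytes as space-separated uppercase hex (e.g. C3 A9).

E9 A7 9A F0 92 8B 95 E0 BD 91 F1 95 86 A3 D9 A9 EE B8 8B E3 9D AB

U+99DA: 3-byte form → E9 A7 9A.
U+122D5: 4-byte form → F0 92 8B 95.
U+0F51: 3-byte form → E0 BD 91.
U+551A3: 4-byte form → F1 95 86 A3.
U+0669: 2-byte form → D9 A9.
U+EE0B: 3-byte form → EE B8 8B.
U+376B: 3-byte form → E3 9D AB.
Concatenated (22 bytes): E9 A7 9A F0 92 8B 95 E0 BD 91 F1 95 86 A3 D9 A9 EE B8 8B E3 9D AB.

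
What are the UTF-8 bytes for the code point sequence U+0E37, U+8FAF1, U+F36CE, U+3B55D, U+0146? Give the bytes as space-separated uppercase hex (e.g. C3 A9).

U+0E37: 3-byte form → E0 B8 B7.
U+8FAF1: 4-byte form → F2 8F AB B1.
U+F36CE: 4-byte form → F3 B3 9B 8E.
U+3B55D: 4-byte form → F0 BB 95 9D.
U+0146: 2-byte form → C5 86.
Concatenated (17 bytes): E0 B8 B7 F2 8F AB B1 F3 B3 9B 8E F0 BB 95 9D C5 86.

E0 B8 B7 F2 8F AB B1 F3 B3 9B 8E F0 BB 95 9D C5 86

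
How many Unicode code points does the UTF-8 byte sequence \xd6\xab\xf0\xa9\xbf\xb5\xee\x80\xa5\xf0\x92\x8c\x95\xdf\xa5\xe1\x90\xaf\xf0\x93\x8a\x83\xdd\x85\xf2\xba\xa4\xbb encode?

9

Byte at offset 0: 0xD6 = 11010110 → 2-byte char (#1). Advance 2.
Byte at offset 2: 0xF0 = 11110000 → 4-byte char (#2). Advance 4.
Byte at offset 6: 0xEE = 11101110 → 3-byte char (#3). Advance 3.
Byte at offset 9: 0xF0 = 11110000 → 4-byte char (#4). Advance 4.
Byte at offset 13: 0xDF = 11011111 → 2-byte char (#5). Advance 2.
Byte at offset 15: 0xE1 = 11100001 → 3-byte char (#6). Advance 3.
Byte at offset 18: 0xF0 = 11110000 → 4-byte char (#7). Advance 4.
Byte at offset 22: 0xDD = 11011101 → 2-byte char (#8). Advance 2.
Byte at offset 24: 0xF2 = 11110010 → 4-byte char (#9). Advance 4.
Reached end at offset 28 after 9 code points.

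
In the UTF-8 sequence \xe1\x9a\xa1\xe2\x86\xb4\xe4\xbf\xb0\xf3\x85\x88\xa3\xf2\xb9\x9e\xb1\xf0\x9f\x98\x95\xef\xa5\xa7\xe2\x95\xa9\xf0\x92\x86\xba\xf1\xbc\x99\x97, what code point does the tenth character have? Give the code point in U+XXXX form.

U+7C657

Offset 0: leading byte 0xE1 = 11100001 → 3-byte char #1 = E1 9A A1.
Offset 3: leading byte 0xE2 = 11100010 → 3-byte char #2 = E2 86 B4.
Offset 6: leading byte 0xE4 = 11100100 → 3-byte char #3 = E4 BF B0.
Offset 9: leading byte 0xF3 = 11110011 → 4-byte char #4 = F3 85 88 A3.
Offset 13: leading byte 0xF2 = 11110010 → 4-byte char #5 = F2 B9 9E B1.
Offset 17: leading byte 0xF0 = 11110000 → 4-byte char #6 = F0 9F 98 95.
Offset 21: leading byte 0xEF = 11101111 → 3-byte char #7 = EF A5 A7.
Offset 24: leading byte 0xE2 = 11100010 → 3-byte char #8 = E2 95 A9.
Offset 27: leading byte 0xF0 = 11110000 → 4-byte char #9 = F0 92 86 BA.
Offset 31: leading byte 0xF1 = 11110001 → 4-byte char #10 = F1 BC 99 97.
Leading byte 0xF1 = 11110001 matches 11110xxx → 4-byte sequence.
Byte 1: 0xF1 = 11110001, payload 001 (3 bits).
Byte 2: 0xBC = 10111100 (10xxxxxx ✓), payload 111100.
Byte 3: 0x99 = 10011001 (10xxxxxx ✓), payload 011001.
Byte 4: 0x97 = 10010111 (10xxxxxx ✓), payload 010111.
Concatenate: 001111100011001010111 = 0x7C657 (21 bits → U+7C657).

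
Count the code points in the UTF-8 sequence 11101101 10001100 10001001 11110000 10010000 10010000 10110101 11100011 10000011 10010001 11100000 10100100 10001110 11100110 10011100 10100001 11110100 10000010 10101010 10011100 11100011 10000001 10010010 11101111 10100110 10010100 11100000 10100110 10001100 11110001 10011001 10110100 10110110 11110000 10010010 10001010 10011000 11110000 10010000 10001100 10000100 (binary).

Byte at offset 0: 0xED = 11101101 → 3-byte char (#1). Advance 3.
Byte at offset 3: 0xF0 = 11110000 → 4-byte char (#2). Advance 4.
Byte at offset 7: 0xE3 = 11100011 → 3-byte char (#3). Advance 3.
Byte at offset 10: 0xE0 = 11100000 → 3-byte char (#4). Advance 3.
Byte at offset 13: 0xE6 = 11100110 → 3-byte char (#5). Advance 3.
Byte at offset 16: 0xF4 = 11110100 → 4-byte char (#6). Advance 4.
Byte at offset 20: 0xE3 = 11100011 → 3-byte char (#7). Advance 3.
Byte at offset 23: 0xEF = 11101111 → 3-byte char (#8). Advance 3.
Byte at offset 26: 0xE0 = 11100000 → 3-byte char (#9). Advance 3.
Byte at offset 29: 0xF1 = 11110001 → 4-byte char (#10). Advance 4.
Byte at offset 33: 0xF0 = 11110000 → 4-byte char (#11). Advance 4.
Byte at offset 37: 0xF0 = 11110000 → 4-byte char (#12). Advance 4.
Reached end at offset 41 after 12 code points.

12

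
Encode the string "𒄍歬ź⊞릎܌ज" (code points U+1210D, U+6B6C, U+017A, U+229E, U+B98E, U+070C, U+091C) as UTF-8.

F0 92 84 8D E6 AD AC C5 BA E2 8A 9E EB A6 8E DC 8C E0 A4 9C

U+1210D: 4-byte form → F0 92 84 8D.
U+6B6C: 3-byte form → E6 AD AC.
U+017A: 2-byte form → C5 BA.
U+229E: 3-byte form → E2 8A 9E.
U+B98E: 3-byte form → EB A6 8E.
U+070C: 2-byte form → DC 8C.
U+091C: 3-byte form → E0 A4 9C.
Concatenated (20 bytes): F0 92 84 8D E6 AD AC C5 BA E2 8A 9E EB A6 8E DC 8C E0 A4 9C.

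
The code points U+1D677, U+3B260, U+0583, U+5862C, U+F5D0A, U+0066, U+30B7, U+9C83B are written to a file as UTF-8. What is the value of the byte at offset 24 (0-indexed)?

U+1D677 → 4-byte form F0 9D 99 B7 at offsets 0–3.
U+3B260 → 4-byte form F0 BB 89 A0 at offsets 4–7.
U+0583 → 2-byte form D6 83 at offsets 8–9.
U+5862C → 4-byte form F1 98 98 AC at offsets 10–13.
U+F5D0A → 4-byte form F3 B5 B4 8A at offsets 14–17.
U+0066 → 1-byte form 66 at offsets 18–18.
U+30B7 → 3-byte form E3 82 B7 at offsets 19–21.
U+9C83B → 4-byte form F2 9C A0 BB at offsets 22–25.
Offset 24 falls in char 8's range; it's byte 3 of F2 9C A0 BB = 0xA0.

0xA0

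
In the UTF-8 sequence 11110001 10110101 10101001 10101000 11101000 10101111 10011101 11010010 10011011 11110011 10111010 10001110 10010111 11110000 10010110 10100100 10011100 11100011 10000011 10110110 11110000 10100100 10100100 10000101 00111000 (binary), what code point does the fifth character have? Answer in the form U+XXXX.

Offset 0: leading byte 0xF1 = 11110001 → 4-byte char #1 = F1 B5 A9 A8.
Offset 4: leading byte 0xE8 = 11101000 → 3-byte char #2 = E8 AF 9D.
Offset 7: leading byte 0xD2 = 11010010 → 2-byte char #3 = D2 9B.
Offset 9: leading byte 0xF3 = 11110011 → 4-byte char #4 = F3 BA 8E 97.
Offset 13: leading byte 0xF0 = 11110000 → 4-byte char #5 = F0 96 A4 9C.
Leading byte 0xF0 = 11110000 matches 11110xxx → 4-byte sequence.
Byte 1: 0xF0 = 11110000, payload 000 (3 bits).
Byte 2: 0x96 = 10010110 (10xxxxxx ✓), payload 010110.
Byte 3: 0xA4 = 10100100 (10xxxxxx ✓), payload 100100.
Byte 4: 0x9C = 10011100 (10xxxxxx ✓), payload 011100.
Concatenate: 000010110100100011100 = 0x1691C (21 bits → U+1691C).

U+1691C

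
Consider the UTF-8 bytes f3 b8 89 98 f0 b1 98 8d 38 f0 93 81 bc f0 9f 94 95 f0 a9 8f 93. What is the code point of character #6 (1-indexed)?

U+293D3

Offset 0: leading byte 0xF3 = 11110011 → 4-byte char #1 = F3 B8 89 98.
Offset 4: leading byte 0xF0 = 11110000 → 4-byte char #2 = F0 B1 98 8D.
Offset 8: leading byte 0x38 = 00111000 → 1-byte char #3 = 38.
Offset 9: leading byte 0xF0 = 11110000 → 4-byte char #4 = F0 93 81 BC.
Offset 13: leading byte 0xF0 = 11110000 → 4-byte char #5 = F0 9F 94 95.
Offset 17: leading byte 0xF0 = 11110000 → 4-byte char #6 = F0 A9 8F 93.
Leading byte 0xF0 = 11110000 matches 11110xxx → 4-byte sequence.
Byte 1: 0xF0 = 11110000, payload 000 (3 bits).
Byte 2: 0xA9 = 10101001 (10xxxxxx ✓), payload 101001.
Byte 3: 0x8F = 10001111 (10xxxxxx ✓), payload 001111.
Byte 4: 0x93 = 10010011 (10xxxxxx ✓), payload 010011.
Concatenate: 000101001001111010011 = 0x293D3 (21 bits → U+293D3).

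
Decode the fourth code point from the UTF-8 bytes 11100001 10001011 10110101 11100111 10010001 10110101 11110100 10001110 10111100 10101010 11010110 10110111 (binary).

U+05B7

Offset 0: leading byte 0xE1 = 11100001 → 3-byte char #1 = E1 8B B5.
Offset 3: leading byte 0xE7 = 11100111 → 3-byte char #2 = E7 91 B5.
Offset 6: leading byte 0xF4 = 11110100 → 4-byte char #3 = F4 8E BC AA.
Offset 10: leading byte 0xD6 = 11010110 → 2-byte char #4 = D6 B7.
Leading byte 0xD6 = 11010110 matches 110xxxxx → 2-byte sequence.
Byte 1: 0xD6 = 11010110, payload 10110 (5 bits).
Byte 2: 0xB7 = 10110111 (10xxxxxx ✓), payload 110111.
Concatenate: 10110110111 = 0x5B7 (11 bits → U+05B7).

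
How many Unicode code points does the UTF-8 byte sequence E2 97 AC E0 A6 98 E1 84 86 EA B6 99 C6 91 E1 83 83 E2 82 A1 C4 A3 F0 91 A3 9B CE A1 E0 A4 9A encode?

11

Byte at offset 0: 0xE2 = 11100010 → 3-byte char (#1). Advance 3.
Byte at offset 3: 0xE0 = 11100000 → 3-byte char (#2). Advance 3.
Byte at offset 6: 0xE1 = 11100001 → 3-byte char (#3). Advance 3.
Byte at offset 9: 0xEA = 11101010 → 3-byte char (#4). Advance 3.
Byte at offset 12: 0xC6 = 11000110 → 2-byte char (#5). Advance 2.
Byte at offset 14: 0xE1 = 11100001 → 3-byte char (#6). Advance 3.
Byte at offset 17: 0xE2 = 11100010 → 3-byte char (#7). Advance 3.
Byte at offset 20: 0xC4 = 11000100 → 2-byte char (#8). Advance 2.
Byte at offset 22: 0xF0 = 11110000 → 4-byte char (#9). Advance 4.
Byte at offset 26: 0xCE = 11001110 → 2-byte char (#10). Advance 2.
Byte at offset 28: 0xE0 = 11100000 → 3-byte char (#11). Advance 3.
Reached end at offset 31 after 11 code points.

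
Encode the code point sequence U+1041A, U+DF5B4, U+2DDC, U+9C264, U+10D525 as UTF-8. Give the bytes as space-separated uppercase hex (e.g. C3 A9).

U+1041A: 4-byte form → F0 90 90 9A.
U+DF5B4: 4-byte form → F3 9F 96 B4.
U+2DDC: 3-byte form → E2 B7 9C.
U+9C264: 4-byte form → F2 9C 89 A4.
U+10D525: 4-byte form → F4 8D 94 A5.
Concatenated (19 bytes): F0 90 90 9A F3 9F 96 B4 E2 B7 9C F2 9C 89 A4 F4 8D 94 A5.

F0 90 90 9A F3 9F 96 B4 E2 B7 9C F2 9C 89 A4 F4 8D 94 A5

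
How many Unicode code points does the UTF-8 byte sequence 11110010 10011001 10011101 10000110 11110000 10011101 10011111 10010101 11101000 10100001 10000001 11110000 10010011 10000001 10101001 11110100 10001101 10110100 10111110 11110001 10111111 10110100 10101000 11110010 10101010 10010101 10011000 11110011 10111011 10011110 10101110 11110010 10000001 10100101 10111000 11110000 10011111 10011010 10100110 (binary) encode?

Byte at offset 0: 0xF2 = 11110010 → 4-byte char (#1). Advance 4.
Byte at offset 4: 0xF0 = 11110000 → 4-byte char (#2). Advance 4.
Byte at offset 8: 0xE8 = 11101000 → 3-byte char (#3). Advance 3.
Byte at offset 11: 0xF0 = 11110000 → 4-byte char (#4). Advance 4.
Byte at offset 15: 0xF4 = 11110100 → 4-byte char (#5). Advance 4.
Byte at offset 19: 0xF1 = 11110001 → 4-byte char (#6). Advance 4.
Byte at offset 23: 0xF2 = 11110010 → 4-byte char (#7). Advance 4.
Byte at offset 27: 0xF3 = 11110011 → 4-byte char (#8). Advance 4.
Byte at offset 31: 0xF2 = 11110010 → 4-byte char (#9). Advance 4.
Byte at offset 35: 0xF0 = 11110000 → 4-byte char (#10). Advance 4.
Reached end at offset 39 after 10 code points.

10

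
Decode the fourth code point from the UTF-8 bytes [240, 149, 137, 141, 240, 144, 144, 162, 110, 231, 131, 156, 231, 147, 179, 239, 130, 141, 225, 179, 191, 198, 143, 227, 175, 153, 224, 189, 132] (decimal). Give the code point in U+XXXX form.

U+70DC

Offset 0: leading byte 0xF0 = 11110000 → 4-byte char #1 = F0 95 89 8D.
Offset 4: leading byte 0xF0 = 11110000 → 4-byte char #2 = F0 90 90 A2.
Offset 8: leading byte 0x6E = 01101110 → 1-byte char #3 = 6E.
Offset 9: leading byte 0xE7 = 11100111 → 3-byte char #4 = E7 83 9C.
Leading byte 0xE7 = 11100111 matches 1110xxxx → 3-byte sequence.
Byte 1: 0xE7 = 11100111, payload 0111 (4 bits).
Byte 2: 0x83 = 10000011 (10xxxxxx ✓), payload 000011.
Byte 3: 0x9C = 10011100 (10xxxxxx ✓), payload 011100.
Concatenate: 0111000011011100 = 0x70DC (16 bits → U+70DC).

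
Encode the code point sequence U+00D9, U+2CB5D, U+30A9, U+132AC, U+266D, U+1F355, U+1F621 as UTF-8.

U+00D9: 2-byte form → C3 99.
U+2CB5D: 4-byte form → F0 AC AD 9D.
U+30A9: 3-byte form → E3 82 A9.
U+132AC: 4-byte form → F0 93 8A AC.
U+266D: 3-byte form → E2 99 AD.
U+1F355: 4-byte form → F0 9F 8D 95.
U+1F621: 4-byte form → F0 9F 98 A1.
Concatenated (24 bytes): C3 99 F0 AC AD 9D E3 82 A9 F0 93 8A AC E2 99 AD F0 9F 8D 95 F0 9F 98 A1.

C3 99 F0 AC AD 9D E3 82 A9 F0 93 8A AC E2 99 AD F0 9F 8D 95 F0 9F 98 A1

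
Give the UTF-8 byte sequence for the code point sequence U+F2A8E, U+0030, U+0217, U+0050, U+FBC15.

F3 B2 AA 8E 30 C8 97 50 F3 BB B0 95

U+F2A8E: 4-byte form → F3 B2 AA 8E.
U+0030: 1-byte form → 30.
U+0217: 2-byte form → C8 97.
U+0050: 1-byte form → 50.
U+FBC15: 4-byte form → F3 BB B0 95.
Concatenated (12 bytes): F3 B2 AA 8E 30 C8 97 50 F3 BB B0 95.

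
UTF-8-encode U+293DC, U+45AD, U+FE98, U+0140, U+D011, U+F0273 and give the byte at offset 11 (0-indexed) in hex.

U+293DC → 4-byte form F0 A9 8F 9C at offsets 0–3.
U+45AD → 3-byte form E4 96 AD at offsets 4–6.
U+FE98 → 3-byte form EF BA 98 at offsets 7–9.
U+0140 → 2-byte form C5 80 at offsets 10–11.
Offset 11 falls in char 4's range; it's byte 2 of C5 80 = 0x80.

0x80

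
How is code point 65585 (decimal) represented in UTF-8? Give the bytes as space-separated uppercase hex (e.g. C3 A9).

F0 90 80 B1

U+10031 = 0x10031 = 65585 decimal. In range U+10000–U+10FFFF → 4-byte form: 11110xxx 10xxxxxx 10xxxxxx 10xxxxxx.
Binary (21 bits): 000010000000000110001.
Split 3+6+6+6: 000 | 010000 | 000000 | 110001.
Byte 1: 11110000 = 0xF0.
Byte 2: 10010000 = 0x90.
Byte 3: 10000000 = 0x80.
Byte 4: 10110001 = 0xB1.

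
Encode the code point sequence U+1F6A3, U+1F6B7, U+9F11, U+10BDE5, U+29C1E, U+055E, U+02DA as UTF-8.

U+1F6A3: 4-byte form → F0 9F 9A A3.
U+1F6B7: 4-byte form → F0 9F 9A B7.
U+9F11: 3-byte form → E9 BC 91.
U+10BDE5: 4-byte form → F4 8B B7 A5.
U+29C1E: 4-byte form → F0 A9 B0 9E.
U+055E: 2-byte form → D5 9E.
U+02DA: 2-byte form → CB 9A.
Concatenated (23 bytes): F0 9F 9A A3 F0 9F 9A B7 E9 BC 91 F4 8B B7 A5 F0 A9 B0 9E D5 9E CB 9A.

F0 9F 9A A3 F0 9F 9A B7 E9 BC 91 F4 8B B7 A5 F0 A9 B0 9E D5 9E CB 9A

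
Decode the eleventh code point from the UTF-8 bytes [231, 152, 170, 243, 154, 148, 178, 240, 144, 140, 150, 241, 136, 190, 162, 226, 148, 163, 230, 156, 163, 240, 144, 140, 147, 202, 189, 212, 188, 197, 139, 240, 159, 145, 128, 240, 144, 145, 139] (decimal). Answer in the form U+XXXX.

U+1F440

Offset 0: leading byte 0xE7 = 11100111 → 3-byte char #1 = E7 98 AA.
Offset 3: leading byte 0xF3 = 11110011 → 4-byte char #2 = F3 9A 94 B2.
Offset 7: leading byte 0xF0 = 11110000 → 4-byte char #3 = F0 90 8C 96.
Offset 11: leading byte 0xF1 = 11110001 → 4-byte char #4 = F1 88 BE A2.
Offset 15: leading byte 0xE2 = 11100010 → 3-byte char #5 = E2 94 A3.
Offset 18: leading byte 0xE6 = 11100110 → 3-byte char #6 = E6 9C A3.
Offset 21: leading byte 0xF0 = 11110000 → 4-byte char #7 = F0 90 8C 93.
Offset 25: leading byte 0xCA = 11001010 → 2-byte char #8 = CA BD.
Offset 27: leading byte 0xD4 = 11010100 → 2-byte char #9 = D4 BC.
Offset 29: leading byte 0xC5 = 11000101 → 2-byte char #10 = C5 8B.
Offset 31: leading byte 0xF0 = 11110000 → 4-byte char #11 = F0 9F 91 80.
Leading byte 0xF0 = 11110000 matches 11110xxx → 4-byte sequence.
Byte 1: 0xF0 = 11110000, payload 000 (3 bits).
Byte 2: 0x9F = 10011111 (10xxxxxx ✓), payload 011111.
Byte 3: 0x91 = 10010001 (10xxxxxx ✓), payload 010001.
Byte 4: 0x80 = 10000000 (10xxxxxx ✓), payload 000000.
Concatenate: 000011111010001000000 = 0x1F440 (21 bits → U+1F440).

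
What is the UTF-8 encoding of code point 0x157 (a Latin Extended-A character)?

C5 97

U+0157 = 0x157 = 343 decimal. In range U+0080–U+07FF → 2-byte form: 110xxxxx 10xxxxxx.
Binary (11 bits): 00101010111.
Split 5+6: 00101 | 010111.
Byte 1: 11000101 = 0xC5.
Byte 2: 10010111 = 0x97.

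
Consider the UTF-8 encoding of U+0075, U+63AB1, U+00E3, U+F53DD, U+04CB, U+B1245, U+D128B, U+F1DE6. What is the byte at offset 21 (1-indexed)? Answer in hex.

0x8B

1-indexed offset 21 is 0-indexed offset 20.
U+0075 → 1-byte form 75 at offsets 0–0.
U+63AB1 → 4-byte form F1 A3 AA B1 at offsets 1–4.
U+00E3 → 2-byte form C3 A3 at offsets 5–6.
U+F53DD → 4-byte form F3 B5 8F 9D at offsets 7–10.
U+04CB → 2-byte form D3 8B at offsets 11–12.
U+B1245 → 4-byte form F2 B1 89 85 at offsets 13–16.
U+D128B → 4-byte form F3 91 8A 8B at offsets 17–20.
Offset 20 falls in char 7's range; it's byte 4 of F3 91 8A 8B = 0x8B.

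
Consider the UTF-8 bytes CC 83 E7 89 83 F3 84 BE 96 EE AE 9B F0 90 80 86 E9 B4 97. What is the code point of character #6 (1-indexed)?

Offset 0: leading byte 0xCC = 11001100 → 2-byte char #1 = CC 83.
Offset 2: leading byte 0xE7 = 11100111 → 3-byte char #2 = E7 89 83.
Offset 5: leading byte 0xF3 = 11110011 → 4-byte char #3 = F3 84 BE 96.
Offset 9: leading byte 0xEE = 11101110 → 3-byte char #4 = EE AE 9B.
Offset 12: leading byte 0xF0 = 11110000 → 4-byte char #5 = F0 90 80 86.
Offset 16: leading byte 0xE9 = 11101001 → 3-byte char #6 = E9 B4 97.
Leading byte 0xE9 = 11101001 matches 1110xxxx → 3-byte sequence.
Byte 1: 0xE9 = 11101001, payload 1001 (4 bits).
Byte 2: 0xB4 = 10110100 (10xxxxxx ✓), payload 110100.
Byte 3: 0x97 = 10010111 (10xxxxxx ✓), payload 010111.
Concatenate: 1001110100010111 = 0x9D17 (16 bits → U+9D17).

U+9D17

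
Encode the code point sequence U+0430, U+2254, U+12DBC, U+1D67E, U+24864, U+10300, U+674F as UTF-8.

U+0430: 2-byte form → D0 B0.
U+2254: 3-byte form → E2 89 94.
U+12DBC: 4-byte form → F0 92 B6 BC.
U+1D67E: 4-byte form → F0 9D 99 BE.
U+24864: 4-byte form → F0 A4 A1 A4.
U+10300: 4-byte form → F0 90 8C 80.
U+674F: 3-byte form → E6 9D 8F.
Concatenated (24 bytes): D0 B0 E2 89 94 F0 92 B6 BC F0 9D 99 BE F0 A4 A1 A4 F0 90 8C 80 E6 9D 8F.

D0 B0 E2 89 94 F0 92 B6 BC F0 9D 99 BE F0 A4 A1 A4 F0 90 8C 80 E6 9D 8F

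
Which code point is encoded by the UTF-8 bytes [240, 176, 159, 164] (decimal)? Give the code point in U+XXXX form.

Leading byte 0xF0 = 11110000 matches 11110xxx → 4-byte sequence.
Byte 1: 0xF0 = 11110000, payload 000 (3 bits).
Byte 2: 0xB0 = 10110000 (10xxxxxx ✓), payload 110000.
Byte 3: 0x9F = 10011111 (10xxxxxx ✓), payload 011111.
Byte 4: 0xA4 = 10100100 (10xxxxxx ✓), payload 100100.
Concatenate: 000110000011111100100 = 0x307E4 (21 bits → U+307E4).

U+307E4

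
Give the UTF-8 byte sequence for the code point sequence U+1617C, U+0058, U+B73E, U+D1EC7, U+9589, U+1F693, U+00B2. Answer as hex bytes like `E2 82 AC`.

F0 96 85 BC 58 EB 9C BE F3 91 BB 87 E9 96 89 F0 9F 9A 93 C2 B2

U+1617C: 4-byte form → F0 96 85 BC.
U+0058: 1-byte form → 58.
U+B73E: 3-byte form → EB 9C BE.
U+D1EC7: 4-byte form → F3 91 BB 87.
U+9589: 3-byte form → E9 96 89.
U+1F693: 4-byte form → F0 9F 9A 93.
U+00B2: 2-byte form → C2 B2.
Concatenated (21 bytes): F0 96 85 BC 58 EB 9C BE F3 91 BB 87 E9 96 89 F0 9F 9A 93 C2 B2.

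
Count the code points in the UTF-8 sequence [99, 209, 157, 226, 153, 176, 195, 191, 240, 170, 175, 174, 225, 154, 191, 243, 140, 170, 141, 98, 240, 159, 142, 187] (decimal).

Byte at offset 0: 0x63 = 01100011 → 1-byte char (#1). Advance 1.
Byte at offset 1: 0xD1 = 11010001 → 2-byte char (#2). Advance 2.
Byte at offset 3: 0xE2 = 11100010 → 3-byte char (#3). Advance 3.
Byte at offset 6: 0xC3 = 11000011 → 2-byte char (#4). Advance 2.
Byte at offset 8: 0xF0 = 11110000 → 4-byte char (#5). Advance 4.
Byte at offset 12: 0xE1 = 11100001 → 3-byte char (#6). Advance 3.
Byte at offset 15: 0xF3 = 11110011 → 4-byte char (#7). Advance 4.
Byte at offset 19: 0x62 = 01100010 → 1-byte char (#8). Advance 1.
Byte at offset 20: 0xF0 = 11110000 → 4-byte char (#9). Advance 4.
Reached end at offset 24 after 9 code points.

9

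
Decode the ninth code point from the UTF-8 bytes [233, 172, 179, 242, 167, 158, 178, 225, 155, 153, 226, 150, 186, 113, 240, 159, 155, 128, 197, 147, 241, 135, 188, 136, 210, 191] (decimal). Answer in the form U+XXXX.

U+04BF

Offset 0: leading byte 0xE9 = 11101001 → 3-byte char #1 = E9 AC B3.
Offset 3: leading byte 0xF2 = 11110010 → 4-byte char #2 = F2 A7 9E B2.
Offset 7: leading byte 0xE1 = 11100001 → 3-byte char #3 = E1 9B 99.
Offset 10: leading byte 0xE2 = 11100010 → 3-byte char #4 = E2 96 BA.
Offset 13: leading byte 0x71 = 01110001 → 1-byte char #5 = 71.
Offset 14: leading byte 0xF0 = 11110000 → 4-byte char #6 = F0 9F 9B 80.
Offset 18: leading byte 0xC5 = 11000101 → 2-byte char #7 = C5 93.
Offset 20: leading byte 0xF1 = 11110001 → 4-byte char #8 = F1 87 BC 88.
Offset 24: leading byte 0xD2 = 11010010 → 2-byte char #9 = D2 BF.
Leading byte 0xD2 = 11010010 matches 110xxxxx → 2-byte sequence.
Byte 1: 0xD2 = 11010010, payload 10010 (5 bits).
Byte 2: 0xBF = 10111111 (10xxxxxx ✓), payload 111111.
Concatenate: 10010111111 = 0x4BF (11 bits → U+04BF).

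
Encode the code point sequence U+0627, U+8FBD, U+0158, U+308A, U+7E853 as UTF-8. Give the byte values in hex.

U+0627: 2-byte form → D8 A7.
U+8FBD: 3-byte form → E8 BE BD.
U+0158: 2-byte form → C5 98.
U+308A: 3-byte form → E3 82 8A.
U+7E853: 4-byte form → F1 BE A1 93.
Concatenated (14 bytes): D8 A7 E8 BE BD C5 98 E3 82 8A F1 BE A1 93.

D8 A7 E8 BE BD C5 98 E3 82 8A F1 BE A1 93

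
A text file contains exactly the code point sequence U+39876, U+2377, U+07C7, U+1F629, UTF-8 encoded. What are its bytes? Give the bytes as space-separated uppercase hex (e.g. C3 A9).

U+39876: 4-byte form → F0 B9 A1 B6.
U+2377: 3-byte form → E2 8D B7.
U+07C7: 2-byte form → DF 87.
U+1F629: 4-byte form → F0 9F 98 A9.
Concatenated (13 bytes): F0 B9 A1 B6 E2 8D B7 DF 87 F0 9F 98 A9.

F0 B9 A1 B6 E2 8D B7 DF 87 F0 9F 98 A9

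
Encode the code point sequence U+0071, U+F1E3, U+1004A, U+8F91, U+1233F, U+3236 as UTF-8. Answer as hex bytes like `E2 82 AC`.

U+0071: 1-byte form → 71.
U+F1E3: 3-byte form → EF 87 A3.
U+1004A: 4-byte form → F0 90 81 8A.
U+8F91: 3-byte form → E8 BE 91.
U+1233F: 4-byte form → F0 92 8C BF.
U+3236: 3-byte form → E3 88 B6.
Concatenated (18 bytes): 71 EF 87 A3 F0 90 81 8A E8 BE 91 F0 92 8C BF E3 88 B6.

71 EF 87 A3 F0 90 81 8A E8 BE 91 F0 92 8C BF E3 88 B6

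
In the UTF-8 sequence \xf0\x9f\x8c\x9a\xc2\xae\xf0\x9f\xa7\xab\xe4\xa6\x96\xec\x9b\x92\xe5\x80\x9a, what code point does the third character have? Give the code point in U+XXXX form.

U+1F9EB

Offset 0: leading byte 0xF0 = 11110000 → 4-byte char #1 = F0 9F 8C 9A.
Offset 4: leading byte 0xC2 = 11000010 → 2-byte char #2 = C2 AE.
Offset 6: leading byte 0xF0 = 11110000 → 4-byte char #3 = F0 9F A7 AB.
Leading byte 0xF0 = 11110000 matches 11110xxx → 4-byte sequence.
Byte 1: 0xF0 = 11110000, payload 000 (3 bits).
Byte 2: 0x9F = 10011111 (10xxxxxx ✓), payload 011111.
Byte 3: 0xA7 = 10100111 (10xxxxxx ✓), payload 100111.
Byte 4: 0xAB = 10101011 (10xxxxxx ✓), payload 101011.
Concatenate: 000011111100111101011 = 0x1F9EB (21 bits → U+1F9EB).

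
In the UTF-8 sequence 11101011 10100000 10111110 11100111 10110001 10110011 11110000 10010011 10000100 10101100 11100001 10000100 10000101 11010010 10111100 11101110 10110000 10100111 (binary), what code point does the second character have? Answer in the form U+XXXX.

U+7C73

Offset 0: leading byte 0xEB = 11101011 → 3-byte char #1 = EB A0 BE.
Offset 3: leading byte 0xE7 = 11100111 → 3-byte char #2 = E7 B1 B3.
Leading byte 0xE7 = 11100111 matches 1110xxxx → 3-byte sequence.
Byte 1: 0xE7 = 11100111, payload 0111 (4 bits).
Byte 2: 0xB1 = 10110001 (10xxxxxx ✓), payload 110001.
Byte 3: 0xB3 = 10110011 (10xxxxxx ✓), payload 110011.
Concatenate: 0111110001110011 = 0x7C73 (16 bits → U+7C73).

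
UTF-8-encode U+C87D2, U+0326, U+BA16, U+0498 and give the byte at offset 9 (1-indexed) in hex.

0x96

1-indexed offset 9 is 0-indexed offset 8.
U+C87D2 → 4-byte form F3 88 9F 92 at offsets 0–3.
U+0326 → 2-byte form CC A6 at offsets 4–5.
U+BA16 → 3-byte form EB A8 96 at offsets 6–8.
Offset 8 falls in char 3's range; it's byte 3 of EB A8 96 = 0x96.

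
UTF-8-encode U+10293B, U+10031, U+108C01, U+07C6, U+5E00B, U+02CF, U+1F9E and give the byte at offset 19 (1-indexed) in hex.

0xCB

1-indexed offset 19 is 0-indexed offset 18.
U+10293B → 4-byte form F4 82 A4 BB at offsets 0–3.
U+10031 → 4-byte form F0 90 80 B1 at offsets 4–7.
U+108C01 → 4-byte form F4 88 B0 81 at offsets 8–11.
U+07C6 → 2-byte form DF 86 at offsets 12–13.
U+5E00B → 4-byte form F1 9E 80 8B at offsets 14–17.
U+02CF → 2-byte form CB 8F at offsets 18–19.
Offset 18 falls in char 6's range; it's byte 1 of CB 8F = 0xCB.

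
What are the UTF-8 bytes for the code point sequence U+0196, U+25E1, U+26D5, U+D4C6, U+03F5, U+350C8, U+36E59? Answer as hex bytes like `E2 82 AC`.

U+0196: 2-byte form → C6 96.
U+25E1: 3-byte form → E2 97 A1.
U+26D5: 3-byte form → E2 9B 95.
U+D4C6: 3-byte form → ED 93 86.
U+03F5: 2-byte form → CF B5.
U+350C8: 4-byte form → F0 B5 83 88.
U+36E59: 4-byte form → F0 B6 B9 99.
Concatenated (21 bytes): C6 96 E2 97 A1 E2 9B 95 ED 93 86 CF B5 F0 B5 83 88 F0 B6 B9 99.

C6 96 E2 97 A1 E2 9B 95 ED 93 86 CF B5 F0 B5 83 88 F0 B6 B9 99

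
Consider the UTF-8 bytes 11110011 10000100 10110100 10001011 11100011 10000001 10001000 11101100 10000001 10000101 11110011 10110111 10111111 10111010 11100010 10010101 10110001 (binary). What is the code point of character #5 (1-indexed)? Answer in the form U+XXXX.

Offset 0: leading byte 0xF3 = 11110011 → 4-byte char #1 = F3 84 B4 8B.
Offset 4: leading byte 0xE3 = 11100011 → 3-byte char #2 = E3 81 88.
Offset 7: leading byte 0xEC = 11101100 → 3-byte char #3 = EC 81 85.
Offset 10: leading byte 0xF3 = 11110011 → 4-byte char #4 = F3 B7 BF BA.
Offset 14: leading byte 0xE2 = 11100010 → 3-byte char #5 = E2 95 B1.
Leading byte 0xE2 = 11100010 matches 1110xxxx → 3-byte sequence.
Byte 1: 0xE2 = 11100010, payload 0010 (4 bits).
Byte 2: 0x95 = 10010101 (10xxxxxx ✓), payload 010101.
Byte 3: 0xB1 = 10110001 (10xxxxxx ✓), payload 110001.
Concatenate: 0010010101110001 = 0x2571 (16 bits → U+2571).

U+2571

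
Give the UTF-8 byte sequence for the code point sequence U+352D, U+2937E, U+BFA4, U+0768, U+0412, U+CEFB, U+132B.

E3 94 AD F0 A9 8D BE EB BE A4 DD A8 D0 92 EC BB BB E1 8C AB

U+352D: 3-byte form → E3 94 AD.
U+2937E: 4-byte form → F0 A9 8D BE.
U+BFA4: 3-byte form → EB BE A4.
U+0768: 2-byte form → DD A8.
U+0412: 2-byte form → D0 92.
U+CEFB: 3-byte form → EC BB BB.
U+132B: 3-byte form → E1 8C AB.
Concatenated (20 bytes): E3 94 AD F0 A9 8D BE EB BE A4 DD A8 D0 92 EC BB BB E1 8C AB.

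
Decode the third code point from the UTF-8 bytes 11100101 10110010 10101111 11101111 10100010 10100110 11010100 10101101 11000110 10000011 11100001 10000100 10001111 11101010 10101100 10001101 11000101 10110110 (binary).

U+052D

Offset 0: leading byte 0xE5 = 11100101 → 3-byte char #1 = E5 B2 AF.
Offset 3: leading byte 0xEF = 11101111 → 3-byte char #2 = EF A2 A6.
Offset 6: leading byte 0xD4 = 11010100 → 2-byte char #3 = D4 AD.
Leading byte 0xD4 = 11010100 matches 110xxxxx → 2-byte sequence.
Byte 1: 0xD4 = 11010100, payload 10100 (5 bits).
Byte 2: 0xAD = 10101101 (10xxxxxx ✓), payload 101101.
Concatenate: 10100101101 = 0x52D (11 bits → U+052D).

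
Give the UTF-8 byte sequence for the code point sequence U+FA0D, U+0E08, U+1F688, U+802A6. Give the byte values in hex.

U+FA0D: 3-byte form → EF A8 8D.
U+0E08: 3-byte form → E0 B8 88.
U+1F688: 4-byte form → F0 9F 9A 88.
U+802A6: 4-byte form → F2 80 8A A6.
Concatenated (14 bytes): EF A8 8D E0 B8 88 F0 9F 9A 88 F2 80 8A A6.

EF A8 8D E0 B8 88 F0 9F 9A 88 F2 80 8A A6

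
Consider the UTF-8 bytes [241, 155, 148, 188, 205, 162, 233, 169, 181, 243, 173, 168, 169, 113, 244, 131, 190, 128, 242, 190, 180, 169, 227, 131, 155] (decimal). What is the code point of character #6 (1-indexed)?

U+103F80

Offset 0: leading byte 0xF1 = 11110001 → 4-byte char #1 = F1 9B 94 BC.
Offset 4: leading byte 0xCD = 11001101 → 2-byte char #2 = CD A2.
Offset 6: leading byte 0xE9 = 11101001 → 3-byte char #3 = E9 A9 B5.
Offset 9: leading byte 0xF3 = 11110011 → 4-byte char #4 = F3 AD A8 A9.
Offset 13: leading byte 0x71 = 01110001 → 1-byte char #5 = 71.
Offset 14: leading byte 0xF4 = 11110100 → 4-byte char #6 = F4 83 BE 80.
Leading byte 0xF4 = 11110100 matches 11110xxx → 4-byte sequence.
Byte 1: 0xF4 = 11110100, payload 100 (3 bits).
Byte 2: 0x83 = 10000011 (10xxxxxx ✓), payload 000011.
Byte 3: 0xBE = 10111110 (10xxxxxx ✓), payload 111110.
Byte 4: 0x80 = 10000000 (10xxxxxx ✓), payload 000000.
Concatenate: 100000011111110000000 = 0x103F80 (21 bits → U+103F80).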